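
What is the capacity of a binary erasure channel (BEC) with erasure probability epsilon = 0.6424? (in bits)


C = 1 - epsilon = 1 - 0.6424 = 0.3576

0.3576 bits


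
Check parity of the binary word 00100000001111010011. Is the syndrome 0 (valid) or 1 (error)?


Syndrome = XOR of all bits = 0 XOR 0 XOR 1 XOR 0 XOR 0 XOR 0 XOR 0 XOR 0 XOR 0 XOR 0 XOR 1 XOR 1 XOR 1 XOR 1 XOR 0 XOR 1 XOR 0 XOR 0 XOR 1 XOR 1 = 0

0


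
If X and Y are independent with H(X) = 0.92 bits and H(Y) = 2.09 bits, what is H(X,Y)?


For independent variables, H(X,Y) = H(X) + H(Y) = 0.92 + 2.09 = 3.01

3.01 bits


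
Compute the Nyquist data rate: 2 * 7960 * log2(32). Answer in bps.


Rate = 2 * B * log2(M) = 2 * 7960 * 5.0 = 79600.0

79600.0 bps


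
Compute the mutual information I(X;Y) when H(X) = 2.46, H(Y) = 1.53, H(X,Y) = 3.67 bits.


I(X;Y) = H(X) + H(Y) - H(X,Y) = 2.46 + 1.53 - 3.67 = 0.32

0.32 bits


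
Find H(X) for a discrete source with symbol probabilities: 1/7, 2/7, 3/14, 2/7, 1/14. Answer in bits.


H = -sum(p_i * log2(p_i)). Terms: -(1/7)*log2(1/7) = 0.401051; -(2/7)*log2(2/7) = 0.516387; -(3/14)*log2(3/14) = 0.476227; -(2/7)*log2(2/7) = 0.516387; -(1/14)*log2(1/14) = 0.271954. H = 0.401051 + 0.516387 + 0.476227 + 0.516387 + 0.271954 = 2.182

2.182 bits


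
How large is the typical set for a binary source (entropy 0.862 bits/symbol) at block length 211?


log2|A_typical| = nH = 211 * 0.862 = 181.882, so |A_typical| ~ 2^181.882 = 5.649e+54

5.649e+54


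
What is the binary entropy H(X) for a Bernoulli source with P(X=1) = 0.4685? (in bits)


H = -p*log2(p) - (1-p)*log2(1-p). -0.4685*log2(0.4685) = 0.512482; -0.5315*log2(0.5315) = 0.484653. H = 0.512482 + 0.484653 = 0.9971

0.9971 bits


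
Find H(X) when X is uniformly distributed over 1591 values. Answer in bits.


H = log2(n) = log2(1591) = 10.6357

10.6357 bits


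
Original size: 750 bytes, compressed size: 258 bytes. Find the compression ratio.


Ratio = original / compressed = 750 / 258 = 2.907

2.907


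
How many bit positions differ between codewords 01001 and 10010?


Count differing positions: ^ ^ . ^ ^ = 4 differences

4


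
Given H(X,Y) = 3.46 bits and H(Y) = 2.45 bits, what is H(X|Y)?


H(X|Y) = H(X,Y) - H(Y) = 3.46 - 2.45 = 1.01

1.01 bits


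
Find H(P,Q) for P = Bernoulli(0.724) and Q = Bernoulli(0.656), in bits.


H(P,Q) = -p*log2(q) - (1-p)*log2(1-q). -0.724*log2(0.656) = 0.440360; -0.276*log2(0.344) = 0.424907. H(P,Q) = 0.440360 + 0.424907 = 0.8653

0.8653 bits


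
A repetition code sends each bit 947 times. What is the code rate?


Rate = k/n = 1/947

1/947


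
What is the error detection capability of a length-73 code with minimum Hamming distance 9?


Detection capability = d_min - 1 = 9 - 1 = 8

8 errors


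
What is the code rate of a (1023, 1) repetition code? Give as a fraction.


Rate = k/n = 1/1023

1/1023


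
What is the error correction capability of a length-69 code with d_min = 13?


Correction capability = floor((d-1)/2) = floor((13-1)/2) = 6

6 errors


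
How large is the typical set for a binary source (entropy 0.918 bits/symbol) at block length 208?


log2|A_typical| = nH = 208 * 0.918 = 190.944, so |A_typical| ~ 2^190.944 = 3.019e+57

3.019e+57


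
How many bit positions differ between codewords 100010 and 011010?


Count differing positions: ^ ^ ^ . . . = 3 differences

3


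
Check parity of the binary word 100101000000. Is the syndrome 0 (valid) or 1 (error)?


Syndrome = XOR of all bits = 1 XOR 0 XOR 0 XOR 1 XOR 0 XOR 1 XOR 0 XOR 0 XOR 0 XOR 0 XOR 0 XOR 0 = 1

1


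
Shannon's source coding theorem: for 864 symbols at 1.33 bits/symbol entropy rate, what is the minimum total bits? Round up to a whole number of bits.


Minimum bits >= n * H = 864 * 1.33 = 1149.12, rounded up to a whole number of bits = 1150

1150 bits


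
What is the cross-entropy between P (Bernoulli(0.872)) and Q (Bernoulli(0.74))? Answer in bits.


H(P,Q) = -p*log2(q) - (1-p)*log2(1-q). -0.872*log2(0.74) = 0.378799; -0.128*log2(0.26) = 0.248757. H(P,Q) = 0.378799 + 0.248757 = 0.6276

0.6276 bits


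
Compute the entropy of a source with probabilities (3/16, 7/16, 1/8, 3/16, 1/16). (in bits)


H = -sum(p_i * log2(p_i)). Terms: -(3/16)*log2(3/16) = 0.452820; -(7/16)*log2(7/16) = 0.521782; -(1/8)*log2(1/8) = 0.375000; -(3/16)*log2(3/16) = 0.452820; -(1/16)*log2(1/16) = 0.250000. H = 0.452820 + 0.521782 + 0.375000 + 0.452820 + 0.250000 = 2.0524

2.0524 bits


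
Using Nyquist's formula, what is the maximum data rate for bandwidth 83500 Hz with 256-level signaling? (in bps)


Rate = 2 * B * log2(M) = 2 * 83500 * 8.0 = 1336000.0

1336000.0 bps


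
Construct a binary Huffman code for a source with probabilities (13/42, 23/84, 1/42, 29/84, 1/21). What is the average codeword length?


Huffman construction (repeatedly merge the two least-probable nodes; each merge adds 1 bit to every symbol beneath it): 1/42 + 1/21 = 1/14; 1/14 + 23/84 = 29/84; 13/42 + 29/84 = 55/84; 29/84 + 55/84 = 1. Resulting codeword lengths (in the order the probabilities were given): (2, 2, 3, 2, 3). L_avg = sum(p_i * l_i) = 13/42*2 + 23/84*2 + 1/42*3 + 29/84*2 + 1/21*3 = 29/14 = 2.0714

2.0714 bits


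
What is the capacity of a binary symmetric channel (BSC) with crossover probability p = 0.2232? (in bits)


H(p) = -p*log2(p) - (1-p)*log2(1-p) = -0.2232*log2(0.2232) - 0.7768*log2(0.7768) = 0.482914 + 0.283054 = 0.766. C = 1 - H(p) = 1 - 0.766 = 0.234

0.234 bits


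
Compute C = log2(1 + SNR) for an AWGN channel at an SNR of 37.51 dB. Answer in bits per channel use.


SNR_linear = 10^(37.51/10) = 5636.3766; C = log2(1 + SNR_linear) = log2(1 + 5636.3766) = 12.4608

12.4608 bits/channel use


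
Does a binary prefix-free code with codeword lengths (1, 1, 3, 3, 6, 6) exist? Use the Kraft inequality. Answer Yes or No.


Kraft sum = sum(2^(-l_i)) = 1.2812, need <= 1. Result: violated (a binary prefix-free code with these lengths cannot exist)

No


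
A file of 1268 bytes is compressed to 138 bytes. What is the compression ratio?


Ratio = original / compressed = 1268 / 138 = 9.1884

9.1884


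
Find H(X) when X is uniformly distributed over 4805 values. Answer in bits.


H = log2(n) = log2(4805) = 12.2303

12.2303 bits


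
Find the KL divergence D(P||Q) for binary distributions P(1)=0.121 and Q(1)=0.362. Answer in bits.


KL = p*log2(p/q) + (1-p)*log2((1-p)/(1-q)) = 0.121*log2(0.121/0.362) + 0.879*log2(0.879/0.638) = 0.2151

0.2151 bits


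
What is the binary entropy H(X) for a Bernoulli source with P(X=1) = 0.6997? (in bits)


H = -p*log2(p) - (1-p)*log2(1-p). -0.6997*log2(0.6997) = 0.360480; -0.3003*log2(0.3003) = 0.521178. H = 0.360480 + 0.521178 = 0.8817

0.8817 bits


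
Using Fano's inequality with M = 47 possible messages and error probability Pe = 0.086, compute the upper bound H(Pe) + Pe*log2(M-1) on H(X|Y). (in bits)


H(Pe) = -Pe*log2(Pe) - (1-Pe)*log2(1-Pe) = -0.086*log2(0.086) - 0.914*log2(0.914) = 0.304399 + 0.118577 = 0.423. Pe*log2(M-1) = 0.086*log2(46) = 0.475026. Bound = H(Pe) + Pe*log2(M-1) = 0.304399 + 0.118577 + 0.475026 = 0.898

0.898 bits


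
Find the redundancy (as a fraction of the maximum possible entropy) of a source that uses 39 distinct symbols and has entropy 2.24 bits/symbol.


H_max = log2(K) = log2(39) = 5.2854 bits/symbol. Redundancy = 1 - H/H_max = 1 - 2.24/5.2854 = 1 - 0.4238 = 0.5762

0.5762


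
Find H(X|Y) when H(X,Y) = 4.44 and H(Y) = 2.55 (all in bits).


H(X|Y) = H(X,Y) - H(Y) = 4.44 - 2.55 = 1.89

1.89 bits


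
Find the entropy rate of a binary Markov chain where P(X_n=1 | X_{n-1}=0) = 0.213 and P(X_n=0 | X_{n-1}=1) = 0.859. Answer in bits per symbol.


Stationary distribution: pi_0 = p10/(p01+p10) = 0.8013, pi_1 = 0.1987. Entropy rate H' = pi_0*H(p01) + pi_1*H(p10) = 0.8013*0.7472 + 0.1987*0.5869 = 0.7153

0.7153 bits/symbol


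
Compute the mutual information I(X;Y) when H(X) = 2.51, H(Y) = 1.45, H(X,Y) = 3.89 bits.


I(X;Y) = H(X) + H(Y) - H(X,Y) = 2.51 + 1.45 - 3.89 = 0.07

0.07 bits


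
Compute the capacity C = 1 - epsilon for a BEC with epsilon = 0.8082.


C = 1 - epsilon = 1 - 0.8082 = 0.1918

0.1918 bits


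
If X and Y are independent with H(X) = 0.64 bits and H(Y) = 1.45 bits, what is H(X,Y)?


For independent variables, H(X,Y) = H(X) + H(Y) = 0.64 + 1.45 = 2.09

2.09 bits


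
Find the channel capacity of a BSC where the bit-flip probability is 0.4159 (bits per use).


H(p) = -p*log2(p) - (1-p)*log2(1-p) = -0.4159*log2(0.4159) - 0.5841*log2(0.5841) = 0.526401 + 0.453094 = 0.9795. C = 1 - H(p) = 1 - 0.9795 = 0.0205

0.0205 bits


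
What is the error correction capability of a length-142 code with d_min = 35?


Correction capability = floor((d-1)/2) = floor((35-1)/2) = 17

17 errors


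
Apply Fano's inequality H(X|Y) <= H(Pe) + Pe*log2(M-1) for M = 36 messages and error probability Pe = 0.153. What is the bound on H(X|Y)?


H(Pe) = -Pe*log2(Pe) - (1-Pe)*log2(1-Pe) = -0.153*log2(0.153) - 0.847*log2(0.847) = 0.414385 + 0.202913 = 0.6173. Pe*log2(M-1) = 0.153*log2(35) = 0.784780. Bound = H(Pe) + Pe*log2(M-1) = 0.414385 + 0.202913 + 0.784780 = 1.4021

1.4021 bits


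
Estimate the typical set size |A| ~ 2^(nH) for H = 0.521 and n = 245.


log2|A_typical| = nH = 245 * 0.521 = 127.645, so |A_typical| ~ 2^127.645 = 2.661e+38

2.661e+38


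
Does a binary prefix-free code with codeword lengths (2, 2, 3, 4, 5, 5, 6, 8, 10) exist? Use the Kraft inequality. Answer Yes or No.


Kraft sum = sum(2^(-l_i)) = 0.7705, need <= 1. Result: satisfied (a binary prefix-free code with these lengths exists)

Yes


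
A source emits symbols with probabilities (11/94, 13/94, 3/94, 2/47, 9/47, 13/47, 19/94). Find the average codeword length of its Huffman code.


Huffman construction (repeatedly merge the two least-probable nodes; each merge adds 1 bit to every symbol beneath it): 3/94 + 2/47 = 7/94; 7/94 + 11/94 = 9/47; 13/94 + 9/47 = 31/94; 9/47 + 19/94 = 37/94; 13/47 + 31/94 = 57/94; 37/94 + 57/94 = 1. Resulting codeword lengths (in the order the probabilities were given): (3, 3, 4, 4, 3, 2, 2). L_avg = sum(p_i * l_i) = 11/94*3 + 13/94*3 + 3/94*4 + 2/47*4 + 9/47*3 + 13/47*2 + 19/94*2 = 122/47 = 2.5957

2.5957 bits


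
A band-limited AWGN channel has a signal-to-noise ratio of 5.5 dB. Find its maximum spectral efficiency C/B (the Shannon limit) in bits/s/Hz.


SNR_linear = 10^(5.5/10) = 3.5481; C/B = log2(1 + SNR_linear) = log2(1 + 3.5481) = 2.1853

2.1853 bits/s/Hz


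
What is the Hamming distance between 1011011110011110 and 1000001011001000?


Count differing positions: . . ^ ^ . ^ . ^ . ^ . ^ . ^ ^ . = 8 differences

8


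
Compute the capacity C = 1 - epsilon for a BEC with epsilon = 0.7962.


C = 1 - epsilon = 1 - 0.7962 = 0.2038

0.2038 bits


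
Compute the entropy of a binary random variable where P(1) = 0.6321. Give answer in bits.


H = -p*log2(p) - (1-p)*log2(1-p). -0.6321*log2(0.6321) = 0.418308; -0.3679*log2(0.3679) = 0.530738. H = 0.418308 + 0.530738 = 0.949

0.949 bits


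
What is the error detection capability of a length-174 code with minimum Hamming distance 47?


Detection capability = d_min - 1 = 47 - 1 = 46

46 errors


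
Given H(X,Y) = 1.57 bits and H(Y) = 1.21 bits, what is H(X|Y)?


H(X|Y) = H(X,Y) - H(Y) = 1.57 - 1.21 = 0.36

0.36 bits


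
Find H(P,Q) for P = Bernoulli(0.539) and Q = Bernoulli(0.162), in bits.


H(P,Q) = -p*log2(q) - (1-p)*log2(1-q). -0.539*log2(0.162) = 1.415379; -0.461*log2(0.838) = 0.117545. H(P,Q) = 1.415379 + 0.117545 = 1.5329

1.5329 bits


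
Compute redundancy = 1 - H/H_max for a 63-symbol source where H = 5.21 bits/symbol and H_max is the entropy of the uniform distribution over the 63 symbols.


H_max = log2(K) = log2(63) = 5.9773 bits/symbol. Redundancy = 1 - H/H_max = 1 - 5.21/5.9773 = 1 - 0.8716 = 0.1284

0.1284


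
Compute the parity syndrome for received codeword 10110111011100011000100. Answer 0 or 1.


Syndrome = XOR of all bits = 1 XOR 0 XOR 1 XOR 1 XOR 0 XOR 1 XOR 1 XOR 1 XOR 0 XOR 1 XOR 1 XOR 1 XOR 0 XOR 0 XOR 0 XOR 1 XOR 1 XOR 0 XOR 0 XOR 0 XOR 1 XOR 0 XOR 0 = 0

0


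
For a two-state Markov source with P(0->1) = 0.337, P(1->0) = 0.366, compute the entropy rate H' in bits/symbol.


Stationary distribution: pi_0 = p10/(p01+p10) = 0.5206, pi_1 = 0.4794. Entropy rate H' = pi_0*H(p01) + pi_1*H(p10) = 0.5206*0.9219 + 0.4794*0.9476 = 0.9342

0.9342 bits/symbol


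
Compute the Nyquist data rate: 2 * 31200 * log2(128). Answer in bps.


Rate = 2 * B * log2(M) = 2 * 31200 * 7.0 = 436800.0

436800.0 bps


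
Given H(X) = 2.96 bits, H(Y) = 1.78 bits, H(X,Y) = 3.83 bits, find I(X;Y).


I(X;Y) = H(X) + H(Y) - H(X,Y) = 2.96 + 1.78 - 3.83 = 0.91

0.91 bits


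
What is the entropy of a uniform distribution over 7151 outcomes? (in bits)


H = log2(n) = log2(7151) = 12.8039

12.8039 bits


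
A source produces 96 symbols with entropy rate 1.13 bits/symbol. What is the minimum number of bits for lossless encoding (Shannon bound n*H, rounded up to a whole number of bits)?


Minimum bits >= n * H = 96 * 1.13 = 108.48, rounded up to a whole number of bits = 109

109 bits


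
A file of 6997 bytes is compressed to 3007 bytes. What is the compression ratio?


Ratio = original / compressed = 6997 / 3007 = 2.3269

2.3269


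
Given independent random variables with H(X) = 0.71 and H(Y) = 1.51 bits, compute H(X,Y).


For independent variables, H(X,Y) = H(X) + H(Y) = 0.71 + 1.51 = 2.22

2.22 bits


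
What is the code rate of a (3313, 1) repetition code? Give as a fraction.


Rate = k/n = 1/3313

1/3313


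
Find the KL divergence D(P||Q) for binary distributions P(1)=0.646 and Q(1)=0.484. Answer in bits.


KL = p*log2(p/q) + (1-p)*log2((1-p)/(1-q)) = 0.646*log2(0.646/0.484) + 0.354*log2(0.354/0.516) = 0.0766

0.0766 bits


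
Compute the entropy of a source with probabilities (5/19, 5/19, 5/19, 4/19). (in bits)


H = -sum(p_i * log2(p_i)). Terms: -(5/19)*log2(5/19) = 0.506842; -(5/19)*log2(5/19) = 0.506842; -(5/19)*log2(5/19) = 0.506842; -(4/19)*log2(4/19) = 0.473248. H = 0.506842 + 0.506842 + 0.506842 + 0.473248 = 1.9938

1.9938 bits


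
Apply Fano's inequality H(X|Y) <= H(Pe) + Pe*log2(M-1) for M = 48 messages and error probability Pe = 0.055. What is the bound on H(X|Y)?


H(Pe) = -Pe*log2(Pe) - (1-Pe)*log2(1-Pe) = -0.055*log2(0.055) - 0.945*log2(0.945) = 0.230143 + 0.077125 = 0.3073. Pe*log2(M-1) = 0.055*log2(47) = 0.305502. Bound = H(Pe) + Pe*log2(M-1) = 0.230143 + 0.077125 + 0.305502 = 0.6128

0.6128 bits


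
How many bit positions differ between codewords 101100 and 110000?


Count differing positions: . ^ ^ ^ . . = 3 differences

3


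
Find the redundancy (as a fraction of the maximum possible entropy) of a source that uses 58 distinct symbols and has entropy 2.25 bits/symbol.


H_max = log2(K) = log2(58) = 5.858 bits/symbol. Redundancy = 1 - H/H_max = 1 - 2.25/5.858 = 1 - 0.3841 = 0.6159

0.6159


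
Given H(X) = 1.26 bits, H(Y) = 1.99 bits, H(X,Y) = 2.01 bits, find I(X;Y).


I(X;Y) = H(X) + H(Y) - H(X,Y) = 1.26 + 1.99 - 2.01 = 1.24

1.24 bits


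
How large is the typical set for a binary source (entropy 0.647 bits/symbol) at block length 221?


log2|A_typical| = nH = 221 * 0.647 = 142.987, so |A_typical| ~ 2^142.987 = 1.105e+43

1.105e+43


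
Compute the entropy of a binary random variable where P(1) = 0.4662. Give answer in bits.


H = -p*log2(p) - (1-p)*log2(1-p). -0.4662*log2(0.4662) = 0.513276; -0.5338*log2(0.5338) = 0.483425. H = 0.513276 + 0.483425 = 0.9967

0.9967 bits


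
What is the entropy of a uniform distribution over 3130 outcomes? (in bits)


H = log2(n) = log2(3130) = 11.6119

11.6119 bits


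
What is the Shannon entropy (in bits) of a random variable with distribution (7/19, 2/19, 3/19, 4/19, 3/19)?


H = -sum(p_i * log2(p_i)). Terms: -(7/19)*log2(7/19) = 0.530737; -(2/19)*log2(2/19) = 0.341887; -(3/19)*log2(3/19) = 0.420468; -(4/19)*log2(4/19) = 0.473248; -(3/19)*log2(3/19) = 0.420468. H = 0.530737 + 0.341887 + 0.420468 + 0.473248 + 0.420468 = 2.1868

2.1868 bits


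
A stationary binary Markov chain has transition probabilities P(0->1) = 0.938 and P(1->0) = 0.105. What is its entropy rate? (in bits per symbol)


Stationary distribution: pi_0 = p10/(p01+p10) = 0.1007, pi_1 = 0.8993. Entropy rate H' = pi_0*H(p01) + pi_1*H(p10) = 0.1007*0.3353 + 0.8993*0.4846 = 0.4696

0.4696 bits/symbol


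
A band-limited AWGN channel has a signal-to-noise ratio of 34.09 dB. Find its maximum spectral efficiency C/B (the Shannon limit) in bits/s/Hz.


SNR_linear = 10^(34.09/10) = 2564.484; C/B = log2(1 + SNR_linear) = log2(1 + 2564.484) = 11.325

11.325 bits/s/Hz


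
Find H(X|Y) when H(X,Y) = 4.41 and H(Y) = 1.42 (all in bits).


H(X|Y) = H(X,Y) - H(Y) = 4.41 - 1.42 = 2.99

2.99 bits


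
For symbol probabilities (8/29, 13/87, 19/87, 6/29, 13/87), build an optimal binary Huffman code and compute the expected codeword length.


Huffman construction (repeatedly merge the two least-probable nodes; each merge adds 1 bit to every symbol beneath it): 13/87 + 13/87 = 26/87; 6/29 + 19/87 = 37/87; 8/29 + 26/87 = 50/87; 37/87 + 50/87 = 1. Resulting codeword lengths (in the order the probabilities were given): (2, 3, 2, 2, 3). L_avg = sum(p_i * l_i) = 8/29*2 + 13/87*3 + 19/87*2 + 6/29*2 + 13/87*3 = 200/87 = 2.2989

2.2989 bits


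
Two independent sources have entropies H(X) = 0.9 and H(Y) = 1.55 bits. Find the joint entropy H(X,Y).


For independent variables, H(X,Y) = H(X) + H(Y) = 0.9 + 1.55 = 2.45

2.45 bits


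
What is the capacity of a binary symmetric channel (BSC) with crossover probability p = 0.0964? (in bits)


H(p) = -p*log2(p) - (1-p)*log2(1-p) = -0.0964*log2(0.0964) - 0.9036*log2(0.9036) = 0.325333 + 0.132146 = 0.4575. C = 1 - H(p) = 1 - 0.4575 = 0.5425

0.5425 bits


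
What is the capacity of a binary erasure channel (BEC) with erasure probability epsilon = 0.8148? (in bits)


C = 1 - epsilon = 1 - 0.8148 = 0.1852

0.1852 bits


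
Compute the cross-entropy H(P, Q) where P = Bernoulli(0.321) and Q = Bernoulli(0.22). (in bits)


H(P,Q) = -p*log2(q) - (1-p)*log2(1-q). -0.321*log2(0.22) = 0.701200; -0.679*log2(0.78) = 0.243390. H(P,Q) = 0.701200 + 0.243390 = 0.9446

0.9446 bits


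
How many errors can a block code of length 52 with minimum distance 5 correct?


Correction capability = floor((d-1)/2) = floor((5-1)/2) = 2

2 errors


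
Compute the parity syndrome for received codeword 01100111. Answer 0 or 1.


Syndrome = XOR of all bits = 0 XOR 1 XOR 1 XOR 0 XOR 0 XOR 1 XOR 1 XOR 1 = 1

1


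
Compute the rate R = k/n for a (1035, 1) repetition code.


Rate = k/n = 1/1035

1/1035


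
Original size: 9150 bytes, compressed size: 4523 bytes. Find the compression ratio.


Ratio = original / compressed = 9150 / 4523 = 2.023

2.023


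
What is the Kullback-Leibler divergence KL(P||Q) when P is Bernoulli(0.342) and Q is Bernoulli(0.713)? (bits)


KL = p*log2(p/q) + (1-p)*log2((1-p)/(1-q)) = 0.342*log2(0.342/0.713) + 0.658*log2(0.658/0.287) = 0.4252

0.4252 bits


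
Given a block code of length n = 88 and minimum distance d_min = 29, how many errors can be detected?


Detection capability = d_min - 1 = 29 - 1 = 28

28 errors


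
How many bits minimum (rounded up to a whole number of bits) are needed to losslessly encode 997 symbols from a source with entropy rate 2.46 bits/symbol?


Minimum bits >= n * H = 997 * 2.46 = 2452.62, rounded up to a whole number of bits = 2453

2453 bits


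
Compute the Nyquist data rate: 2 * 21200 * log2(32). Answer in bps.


Rate = 2 * B * log2(M) = 2 * 21200 * 5.0 = 212000.0

212000.0 bps


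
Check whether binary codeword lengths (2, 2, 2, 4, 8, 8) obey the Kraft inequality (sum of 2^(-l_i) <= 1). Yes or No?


Kraft sum = sum(2^(-l_i)) = 0.8203, need <= 1. Result: satisfied (a binary prefix-free code with these lengths exists)

Yes


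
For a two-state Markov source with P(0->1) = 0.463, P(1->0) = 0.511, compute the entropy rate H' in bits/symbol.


Stationary distribution: pi_0 = p10/(p01+p10) = 0.5246, pi_1 = 0.4754. Entropy rate H' = pi_0*H(p01) + pi_1*H(p10) = 0.5246*0.996 + 0.4754*0.9997 = 0.9978

0.9978 bits/symbol


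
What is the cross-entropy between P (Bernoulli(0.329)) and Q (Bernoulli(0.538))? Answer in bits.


H(P,Q) = -p*log2(q) - (1-p)*log2(1-q). -0.329*log2(0.538) = 0.294232; -0.671*log2(0.462) = 0.747518. H(P,Q) = 0.294232 + 0.747518 = 1.0417

1.0417 bits


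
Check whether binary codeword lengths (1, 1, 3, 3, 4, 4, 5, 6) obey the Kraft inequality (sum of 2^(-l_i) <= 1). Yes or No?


Kraft sum = sum(2^(-l_i)) = 1.4219, need <= 1. Result: violated (a binary prefix-free code with these lengths cannot exist)

No


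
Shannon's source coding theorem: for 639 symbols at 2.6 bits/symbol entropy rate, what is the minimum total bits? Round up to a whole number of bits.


Minimum bits >= n * H = 639 * 2.6 = 1661.4, rounded up to a whole number of bits = 1662

1662 bits


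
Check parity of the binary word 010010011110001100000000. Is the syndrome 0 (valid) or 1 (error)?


Syndrome = XOR of all bits = 0 XOR 1 XOR 0 XOR 0 XOR 1 XOR 0 XOR 0 XOR 1 XOR 1 XOR 1 XOR 1 XOR 0 XOR 0 XOR 0 XOR 1 XOR 1 XOR 0 XOR 0 XOR 0 XOR 0 XOR 0 XOR 0 XOR 0 XOR 0 = 0

0


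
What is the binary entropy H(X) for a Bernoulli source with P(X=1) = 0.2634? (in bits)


H = -p*log2(p) - (1-p)*log2(1-p). -0.2634*log2(0.2634) = 0.506959; -0.7366*log2(0.7366) = 0.324875. H = 0.506959 + 0.324875 = 0.8318

0.8318 bits


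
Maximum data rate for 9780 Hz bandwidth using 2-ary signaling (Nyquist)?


Rate = 2 * B * log2(M) = 2 * 9780 * 1.0 = 19560.0

19560.0 bps


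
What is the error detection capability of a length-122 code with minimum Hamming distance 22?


Detection capability = d_min - 1 = 22 - 1 = 21

21 errors


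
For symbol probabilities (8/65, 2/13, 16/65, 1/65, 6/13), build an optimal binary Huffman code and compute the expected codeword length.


Huffman construction (repeatedly merge the two least-probable nodes; each merge adds 1 bit to every symbol beneath it): 1/65 + 8/65 = 9/65; 9/65 + 2/13 = 19/65; 16/65 + 19/65 = 7/13; 6/13 + 7/13 = 1. Resulting codeword lengths (in the order the probabilities were given): (4, 3, 2, 4, 1). L_avg = sum(p_i * l_i) = 8/65*4 + 2/13*3 + 16/65*2 + 1/65*4 + 6/13*1 = 128/65 = 1.9692

1.9692 bits


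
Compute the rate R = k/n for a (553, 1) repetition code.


Rate = k/n = 1/553

1/553


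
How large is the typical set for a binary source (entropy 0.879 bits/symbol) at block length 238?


log2|A_typical| = nH = 238 * 0.879 = 209.202, so |A_typical| ~ 2^209.202 = 9.464e+62

9.464e+62


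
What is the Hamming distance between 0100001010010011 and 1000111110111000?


Count differing positions: ^ ^ . . ^ ^ . ^ . . ^ . ^ . ^ ^ = 9 differences

9


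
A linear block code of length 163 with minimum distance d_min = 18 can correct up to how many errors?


Correction capability = floor((d-1)/2) = floor((18-1)/2) = 8

8 errors


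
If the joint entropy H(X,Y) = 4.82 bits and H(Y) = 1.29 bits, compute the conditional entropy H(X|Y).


H(X|Y) = H(X,Y) - H(Y) = 4.82 - 1.29 = 3.53

3.53 bits


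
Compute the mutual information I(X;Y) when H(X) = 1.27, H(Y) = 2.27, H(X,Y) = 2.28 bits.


I(X;Y) = H(X) + H(Y) - H(X,Y) = 1.27 + 2.27 - 2.28 = 1.26

1.26 bits


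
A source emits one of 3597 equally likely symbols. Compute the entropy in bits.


H = log2(n) = log2(3597) = 11.8126

11.8126 bits


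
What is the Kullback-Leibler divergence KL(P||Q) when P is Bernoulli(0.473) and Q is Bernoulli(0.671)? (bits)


KL = p*log2(p/q) + (1-p)*log2((1-p)/(1-q)) = 0.473*log2(0.473/0.671) + 0.527*log2(0.527/0.329) = 0.1196

0.1196 bits


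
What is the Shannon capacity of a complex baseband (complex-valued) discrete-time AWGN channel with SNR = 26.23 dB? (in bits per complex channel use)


SNR_linear = 10^(26.23/10) = 419.759; C = log2(1 + SNR_linear) = log2(1 + 419.759) = 8.7169

8.7169 bits/channel use


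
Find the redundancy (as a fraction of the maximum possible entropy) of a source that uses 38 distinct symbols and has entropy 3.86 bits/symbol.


H_max = log2(K) = log2(38) = 5.2479 bits/symbol. Redundancy = 1 - H/H_max = 1 - 3.86/5.2479 = 1 - 0.7355 = 0.2645

0.2645


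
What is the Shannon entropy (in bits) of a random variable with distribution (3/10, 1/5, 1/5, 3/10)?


H = -sum(p_i * log2(p_i)). Terms: -(3/10)*log2(3/10) = 0.521090; -(1/5)*log2(1/5) = 0.464386; -(1/5)*log2(1/5) = 0.464386; -(3/10)*log2(3/10) = 0.521090. H = 0.521090 + 0.464386 + 0.464386 + 0.521090 = 1.971

1.971 bits


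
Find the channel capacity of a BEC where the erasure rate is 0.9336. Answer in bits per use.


C = 1 - epsilon = 1 - 0.9336 = 0.0664

0.0664 bits


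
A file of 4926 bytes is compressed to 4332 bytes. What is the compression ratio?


Ratio = original / compressed = 4926 / 4332 = 1.1371

1.1371


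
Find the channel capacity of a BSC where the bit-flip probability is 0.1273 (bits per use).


H(p) = -p*log2(p) - (1-p)*log2(1-p) = -0.1273*log2(0.1273) - 0.8727*log2(0.8727) = 0.378551 + 0.171435 = 0.55. C = 1 - H(p) = 1 - 0.55 = 0.45

0.45 bits


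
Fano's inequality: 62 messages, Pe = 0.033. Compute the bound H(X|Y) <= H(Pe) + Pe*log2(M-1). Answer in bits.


H(Pe) = -Pe*log2(Pe) - (1-Pe)*log2(1-Pe) = -0.033*log2(0.033) - 0.967*log2(0.967) = 0.162406 + 0.046815 = 0.2092. Pe*log2(M-1) = 0.033*log2(61) = 0.195714. Bound = H(Pe) + Pe*log2(M-1) = 0.162406 + 0.046815 + 0.195714 = 0.4049

0.4049 bits


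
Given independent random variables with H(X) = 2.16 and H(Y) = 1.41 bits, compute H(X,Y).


For independent variables, H(X,Y) = H(X) + H(Y) = 2.16 + 1.41 = 3.57

3.57 bits


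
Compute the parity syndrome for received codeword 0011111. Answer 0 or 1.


Syndrome = XOR of all bits = 0 XOR 0 XOR 1 XOR 1 XOR 1 XOR 1 XOR 1 = 1

1


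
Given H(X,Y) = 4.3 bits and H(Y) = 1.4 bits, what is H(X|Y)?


H(X|Y) = H(X,Y) - H(Y) = 4.3 - 1.4 = 2.9

2.9 bits


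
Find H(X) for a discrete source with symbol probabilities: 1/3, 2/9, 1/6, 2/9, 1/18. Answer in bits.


H = -sum(p_i * log2(p_i)). Terms: -(1/3)*log2(1/3) = 0.528321; -(2/9)*log2(2/9) = 0.482206; -(1/6)*log2(1/6) = 0.430827; -(2/9)*log2(2/9) = 0.482206; -(1/18)*log2(1/18) = 0.231663. H = 0.528321 + 0.482206 + 0.430827 + 0.482206 + 0.231663 = 2.1552

2.1552 bits


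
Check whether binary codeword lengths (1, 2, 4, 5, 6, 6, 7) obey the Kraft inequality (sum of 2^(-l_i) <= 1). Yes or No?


Kraft sum = sum(2^(-l_i)) = 0.8828, need <= 1. Result: satisfied (a binary prefix-free code with these lengths exists)

Yes


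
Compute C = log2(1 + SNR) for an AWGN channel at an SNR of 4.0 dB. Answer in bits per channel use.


SNR_linear = 10^(4.0/10) = 2.5119; C = log2(1 + SNR_linear) = log2(1 + 2.5119) = 1.8122

1.8122 bits/channel use


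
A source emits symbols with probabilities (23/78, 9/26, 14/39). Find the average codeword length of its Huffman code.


Huffman construction (repeatedly merge the two least-probable nodes; each merge adds 1 bit to every symbol beneath it): 23/78 + 9/26 = 25/39; 14/39 + 25/39 = 1. Resulting codeword lengths (in the order the probabilities were given): (2, 2, 1). L_avg = sum(p_i * l_i) = 23/78*2 + 9/26*2 + 14/39*1 = 64/39 = 1.641

1.641 bits


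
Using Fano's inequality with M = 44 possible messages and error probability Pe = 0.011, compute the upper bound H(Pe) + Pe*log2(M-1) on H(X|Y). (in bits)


H(Pe) = -Pe*log2(Pe) - (1-Pe)*log2(1-Pe) = -0.011*log2(0.011) - 0.989*log2(0.989) = 0.071570 + 0.015782 = 0.0874. Pe*log2(M-1) = 0.011*log2(43) = 0.059689. Bound = H(Pe) + Pe*log2(M-1) = 0.071570 + 0.015782 + 0.059689 = 0.147

0.147 bits


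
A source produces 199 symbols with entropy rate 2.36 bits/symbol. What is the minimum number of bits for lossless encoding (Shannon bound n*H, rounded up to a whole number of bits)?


Minimum bits >= n * H = 199 * 2.36 = 469.64, rounded up to a whole number of bits = 470

470 bits


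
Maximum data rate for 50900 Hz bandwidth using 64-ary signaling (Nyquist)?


Rate = 2 * B * log2(M) = 2 * 50900 * 6.0 = 610800.0

610800.0 bps


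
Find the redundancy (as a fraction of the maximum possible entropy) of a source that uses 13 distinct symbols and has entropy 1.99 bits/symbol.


H_max = log2(K) = log2(13) = 3.7004 bits/symbol. Redundancy = 1 - H/H_max = 1 - 1.99/3.7004 = 1 - 0.5378 = 0.4622

0.4622


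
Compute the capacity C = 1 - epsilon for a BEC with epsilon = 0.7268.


C = 1 - epsilon = 1 - 0.7268 = 0.2732

0.2732 bits


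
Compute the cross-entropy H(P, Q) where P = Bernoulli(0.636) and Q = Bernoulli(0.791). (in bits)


H(P,Q) = -p*log2(q) - (1-p)*log2(1-q). -0.636*log2(0.791) = 0.215127; -0.364*log2(0.209) = 0.822067. H(P,Q) = 0.215127 + 0.822067 = 1.0372

1.0372 bits


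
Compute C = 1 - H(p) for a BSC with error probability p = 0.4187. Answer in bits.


H(p) = -p*log2(p) - (1-p)*log2(1-p) = -0.4187*log2(0.4187) - 0.5813*log2(0.5813) = 0.525892 + 0.454952 = 0.9808. C = 1 - H(p) = 1 - 0.9808 = 0.0192

0.0192 bits


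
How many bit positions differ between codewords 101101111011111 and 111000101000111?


Count differing positions: . ^ . ^ . ^ . ^ . . ^ ^ . . . = 6 differences

6


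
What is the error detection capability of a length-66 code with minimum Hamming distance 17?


Detection capability = d_min - 1 = 17 - 1 = 16

16 errors


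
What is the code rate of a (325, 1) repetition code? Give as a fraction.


Rate = k/n = 1/325

1/325


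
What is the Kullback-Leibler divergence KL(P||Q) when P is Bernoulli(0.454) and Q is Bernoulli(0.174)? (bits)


KL = p*log2(p/q) + (1-p)*log2((1-p)/(1-q)) = 0.454*log2(0.454/0.174) + 0.546*log2(0.546/0.826) = 0.3021

0.3021 bits


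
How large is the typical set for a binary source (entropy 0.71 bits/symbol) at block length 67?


log2|A_typical| = nH = 67 * 0.71 = 47.57, so |A_typical| ~ 2^47.57 = 2.089e+14

2.089e+14


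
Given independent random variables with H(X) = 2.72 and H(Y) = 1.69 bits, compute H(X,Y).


For independent variables, H(X,Y) = H(X) + H(Y) = 2.72 + 1.69 = 4.41

4.41 bits


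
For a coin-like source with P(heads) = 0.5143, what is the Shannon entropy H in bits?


H = -p*log2(p) - (1-p)*log2(1-p). -0.5143*log2(0.5143) = 0.493377; -0.4857*log2(0.4857) = 0.506033. H = 0.493377 + 0.506033 = 0.9994

0.9994 bits


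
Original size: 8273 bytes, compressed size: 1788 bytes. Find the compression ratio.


Ratio = original / compressed = 8273 / 1788 = 4.627

4.627


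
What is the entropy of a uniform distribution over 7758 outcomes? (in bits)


H = log2(n) = log2(7758) = 12.9215

12.9215 bits


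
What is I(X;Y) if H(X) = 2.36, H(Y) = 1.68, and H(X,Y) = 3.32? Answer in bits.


I(X;Y) = H(X) + H(Y) - H(X,Y) = 2.36 + 1.68 - 3.32 = 0.72

0.72 bits


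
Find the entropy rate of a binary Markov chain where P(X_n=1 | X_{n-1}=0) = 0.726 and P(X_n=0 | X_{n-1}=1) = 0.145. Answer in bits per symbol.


Stationary distribution: pi_0 = p10/(p01+p10) = 0.1665, pi_1 = 0.8335. Entropy rate H' = pi_0*H(p01) + pi_1*H(p10) = 0.1665*0.8471 + 0.8335*0.5972 = 0.6388

0.6388 bits/symbol


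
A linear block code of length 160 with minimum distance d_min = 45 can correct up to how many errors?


Correction capability = floor((d-1)/2) = floor((45-1)/2) = 22

22 errors


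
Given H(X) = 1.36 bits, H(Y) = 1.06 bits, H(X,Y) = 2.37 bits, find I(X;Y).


I(X;Y) = H(X) + H(Y) - H(X,Y) = 1.36 + 1.06 - 2.37 = 0.05

0.05 bits


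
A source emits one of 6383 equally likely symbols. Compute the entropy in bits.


H = log2(n) = log2(6383) = 12.64

12.64 bits


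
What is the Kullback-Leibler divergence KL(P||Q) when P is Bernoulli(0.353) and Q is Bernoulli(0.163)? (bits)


KL = p*log2(p/q) + (1-p)*log2((1-p)/(1-q)) = 0.353*log2(0.353/0.163) + 0.647*log2(0.647/0.837) = 0.1532

0.1532 bits


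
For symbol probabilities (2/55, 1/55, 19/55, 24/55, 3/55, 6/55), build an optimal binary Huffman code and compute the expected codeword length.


Huffman construction (repeatedly merge the two least-probable nodes; each merge adds 1 bit to every symbol beneath it): 1/55 + 2/55 = 3/55; 3/55 + 3/55 = 6/55; 6/55 + 6/55 = 12/55; 12/55 + 19/55 = 31/55; 24/55 + 31/55 = 1. Resulting codeword lengths (in the order the probabilities were given): (5, 5, 2, 1, 4, 3). L_avg = sum(p_i * l_i) = 2/55*5 + 1/55*5 + 19/55*2 + 24/55*1 + 3/55*4 + 6/55*3 = 107/55 = 1.9455

1.9455 bits


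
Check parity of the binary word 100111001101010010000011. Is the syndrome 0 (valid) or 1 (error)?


Syndrome = XOR of all bits = 1 XOR 0 XOR 0 XOR 1 XOR 1 XOR 1 XOR 0 XOR 0 XOR 1 XOR 1 XOR 0 XOR 1 XOR 0 XOR 1 XOR 0 XOR 0 XOR 1 XOR 0 XOR 0 XOR 0 XOR 0 XOR 0 XOR 1 XOR 1 = 1

1


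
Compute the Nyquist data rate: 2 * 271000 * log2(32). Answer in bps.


Rate = 2 * B * log2(M) = 2 * 271000 * 5.0 = 2710000.0

2710000.0 bps


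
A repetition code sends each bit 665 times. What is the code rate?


Rate = k/n = 1/665

1/665


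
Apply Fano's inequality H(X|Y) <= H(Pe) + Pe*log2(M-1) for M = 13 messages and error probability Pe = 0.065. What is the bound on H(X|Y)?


H(Pe) = -Pe*log2(Pe) - (1-Pe)*log2(1-Pe) = -0.065*log2(0.065) - 0.935*log2(0.935) = 0.256322 + 0.090659 = 0.347. Pe*log2(M-1) = 0.065*log2(12) = 0.233023. Bound = H(Pe) + Pe*log2(M-1) = 0.256322 + 0.090659 + 0.233023 = 0.58

0.58 bits


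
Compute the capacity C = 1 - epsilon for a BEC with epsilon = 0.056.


C = 1 - epsilon = 1 - 0.056 = 0.944

0.944 bits


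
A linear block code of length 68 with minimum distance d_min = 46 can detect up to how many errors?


Detection capability = d_min - 1 = 46 - 1 = 45

45 errors


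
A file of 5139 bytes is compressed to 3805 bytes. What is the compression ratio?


Ratio = original / compressed = 5139 / 3805 = 1.3506

1.3506


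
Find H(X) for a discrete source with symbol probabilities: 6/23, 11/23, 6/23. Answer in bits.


H = -sum(p_i * log2(p_i)). Terms: -(6/23)*log2(6/23) = 0.505722; -(11/23)*log2(11/23) = 0.508932; -(6/23)*log2(6/23) = 0.505722. H = 0.505722 + 0.508932 + 0.505722 = 1.5204

1.5204 bits


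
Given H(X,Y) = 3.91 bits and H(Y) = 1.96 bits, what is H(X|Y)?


H(X|Y) = H(X,Y) - H(Y) = 3.91 - 1.96 = 1.95

1.95 bits


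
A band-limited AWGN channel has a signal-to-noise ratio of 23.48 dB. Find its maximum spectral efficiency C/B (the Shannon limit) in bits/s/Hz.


SNR_linear = 10^(23.48/10) = 222.8435; C/B = log2(1 + SNR_linear) = log2(1 + 222.8435) = 7.8063

7.8063 bits/s/Hz


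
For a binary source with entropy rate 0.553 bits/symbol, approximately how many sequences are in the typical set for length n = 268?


log2|A_typical| = nH = 268 * 0.553 = 148.204, so |A_typical| ~ 2^148.204 = 4.110e+44

4.110e+44


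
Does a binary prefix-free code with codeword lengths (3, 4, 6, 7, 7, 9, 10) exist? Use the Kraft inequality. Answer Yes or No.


Kraft sum = sum(2^(-l_i)) = 0.2217, need <= 1. Result: satisfied (a binary prefix-free code with these lengths exists)

Yes


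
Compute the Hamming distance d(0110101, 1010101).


Count differing positions: ^ ^ . . . . . = 2 differences

2


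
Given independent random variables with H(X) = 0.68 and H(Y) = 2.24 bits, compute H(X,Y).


For independent variables, H(X,Y) = H(X) + H(Y) = 0.68 + 2.24 = 2.92

2.92 bits


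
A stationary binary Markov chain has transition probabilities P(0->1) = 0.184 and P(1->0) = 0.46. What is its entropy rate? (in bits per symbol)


Stationary distribution: pi_0 = p10/(p01+p10) = 0.7143, pi_1 = 0.2857. Entropy rate H' = pi_0*H(p01) + pi_1*H(p10) = 0.7143*0.6887 + 0.2857*0.9954 = 0.7764

0.7764 bits/symbol


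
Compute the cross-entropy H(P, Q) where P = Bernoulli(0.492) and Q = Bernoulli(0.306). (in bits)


H(P,Q) = -p*log2(q) - (1-p)*log2(1-q). -0.492*log2(0.306) = 0.840531; -0.508*log2(0.694) = 0.267712. H(P,Q) = 0.840531 + 0.267712 = 1.1082

1.1082 bits


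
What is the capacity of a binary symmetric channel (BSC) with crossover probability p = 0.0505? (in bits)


H(p) = -p*log2(p) - (1-p)*log2(1-p) = -0.0505*log2(0.0505) - 0.9495*log2(0.9495) = 0.217532 + 0.070985 = 0.2885. C = 1 - H(p) = 1 - 0.2885 = 0.7115

0.7115 bits


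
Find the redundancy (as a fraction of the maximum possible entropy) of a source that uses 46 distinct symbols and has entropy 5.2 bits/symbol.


H_max = log2(K) = log2(46) = 5.5236 bits/symbol. Redundancy = 1 - H/H_max = 1 - 5.2/5.5236 = 1 - 0.9414 = 0.0586

0.0586


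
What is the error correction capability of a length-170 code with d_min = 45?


Correction capability = floor((d-1)/2) = floor((45-1)/2) = 22

22 errors


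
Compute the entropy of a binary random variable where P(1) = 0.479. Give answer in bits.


H = -p*log2(p) - (1-p)*log2(1-p). -0.479*log2(0.479) = 0.508651; -0.521*log2(0.521) = 0.490076. H = 0.508651 + 0.490076 = 0.9987

0.9987 bits


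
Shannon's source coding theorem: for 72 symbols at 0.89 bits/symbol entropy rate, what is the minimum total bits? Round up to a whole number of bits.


Minimum bits >= n * H = 72 * 0.89 = 64.08, rounded up to a whole number of bits = 65

65 bits


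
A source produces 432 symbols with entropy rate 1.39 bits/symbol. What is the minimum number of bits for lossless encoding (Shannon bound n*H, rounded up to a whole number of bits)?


Minimum bits >= n * H = 432 * 1.39 = 600.48, rounded up to a whole number of bits = 601

601 bits


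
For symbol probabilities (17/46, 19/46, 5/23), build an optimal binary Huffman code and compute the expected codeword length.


Huffman construction (repeatedly merge the two least-probable nodes; each merge adds 1 bit to every symbol beneath it): 5/23 + 17/46 = 27/46; 19/46 + 27/46 = 1. Resulting codeword lengths (in the order the probabilities were given): (2, 1, 2). L_avg = sum(p_i * l_i) = 17/46*2 + 19/46*1 + 5/23*2 = 73/46 = 1.587

1.587 bits


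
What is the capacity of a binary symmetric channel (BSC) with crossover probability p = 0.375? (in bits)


H(p) = -p*log2(p) - (1-p)*log2(1-p) = -0.375*log2(0.375) - 0.625*log2(0.625) = 0.530639 + 0.423795 = 0.9544. C = 1 - H(p) = 1 - 0.9544 = 0.0456

0.0456 bits


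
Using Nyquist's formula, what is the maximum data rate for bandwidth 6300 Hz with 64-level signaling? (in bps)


Rate = 2 * B * log2(M) = 2 * 6300 * 6.0 = 75600.0

75600.0 bps


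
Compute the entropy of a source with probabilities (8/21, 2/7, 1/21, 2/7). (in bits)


H = -sum(p_i * log2(p_i)). Terms: -(8/21)*log2(8/21) = 0.530407; -(2/7)*log2(2/7) = 0.516387; -(1/21)*log2(1/21) = 0.209158; -(2/7)*log2(2/7) = 0.516387. H = 0.530407 + 0.516387 + 0.209158 + 0.516387 = 1.7723

1.7723 bits


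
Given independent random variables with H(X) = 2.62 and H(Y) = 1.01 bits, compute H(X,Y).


For independent variables, H(X,Y) = H(X) + H(Y) = 2.62 + 1.01 = 3.63

3.63 bits


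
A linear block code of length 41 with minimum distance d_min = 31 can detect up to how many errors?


Detection capability = d_min - 1 = 31 - 1 = 30

30 errors


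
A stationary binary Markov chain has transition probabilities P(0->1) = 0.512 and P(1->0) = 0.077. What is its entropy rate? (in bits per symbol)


Stationary distribution: pi_0 = p10/(p01+p10) = 0.1307, pi_1 = 0.8693. Entropy rate H' = pi_0*H(p01) + pi_1*H(p10) = 0.1307*0.9996 + 0.8693*0.3915 = 0.471

0.471 bits/symbol


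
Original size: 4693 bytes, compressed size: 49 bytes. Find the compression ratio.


Ratio = original / compressed = 4693 / 49 = 95.7755

95.7755
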